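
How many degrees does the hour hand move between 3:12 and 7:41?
The hour hand moves 0.5 degrees per minute.
Time elapsed: 7:41 - 3:12 = 269 minutes
Angular displacement: 269 x 0.5 = 134.5 degrees

Final answer: 134.5 degrees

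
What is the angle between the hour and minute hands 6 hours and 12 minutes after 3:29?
First find the time 6 hours and 12 minutes after 3:29.
Total minutes: 3 x 60 + 29 + 6 x 60 + 12 = 581.
581 mod 720 = 581 minutes = 9:41.
Now compute the angle at 9:41:
Hour hand: 9 x 30 + 41 x 0.5 = 290.5 degrees
Minute hand: 41 x 6 = 246 degrees
Difference: |290.5 - 246| = 44.5 degrees
The angle is 44.5 degrees

Final answer: 44.5 degrees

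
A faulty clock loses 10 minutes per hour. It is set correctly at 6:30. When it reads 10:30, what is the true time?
For every 60 true minutes, the faulty clock advances 50 minutes, so 1 faulty-clock minute corresponds to 60/50 true minutes.
From 6:30 to 10:30 on the faulty dial is 240 minutes.
True elapsed: 240 x 60/50 = 288 minutes = 4 hours and 48 minutes.
True time: 6:30 + 4 hours and 48 minutes = 11:18.

Final answer: 11:18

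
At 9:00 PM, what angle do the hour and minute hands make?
Hour hand position: 9 x 30 + 0 x 0.5 = 270 degrees
Minute hand position: 0 x 6 = 0 degrees
Difference: |270 - 0| = 270 degrees
Since 270 > 180, the smaller angle is 360 - 270 = 90 degrees

Final answer: 90 degrees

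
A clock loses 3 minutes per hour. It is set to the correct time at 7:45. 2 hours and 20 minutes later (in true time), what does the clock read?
For every 60 true minutes, the faulty clock advances 60 - 3 = 57 minutes.
True elapsed: 2 hours and 20 minutes = 140 minutes.
Faulty clock advances: 140 x 57/60 = 133 minutes (drift: 7 minutes behind).
Shown time: 7:45 + 133 minutes = 9:58.

Final answer: 9:58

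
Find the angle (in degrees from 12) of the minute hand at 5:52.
The minute hand moves 6 degrees per minute.
At 5:52: 52 x 6 = 312 degrees

Final answer: 312 degrees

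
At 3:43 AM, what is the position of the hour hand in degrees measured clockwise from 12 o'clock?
The hour hand moves 30 degrees per hour and 0.5 degrees per minute.
At 3:43: (3) x 30 + 43 x 0.5 = 90 + 21.5 = 111.5 degrees

Final answer: 111.5 degrees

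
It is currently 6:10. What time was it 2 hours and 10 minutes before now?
Starting time: 6:10 = 370 total minutes past 12:00
Subtracting: 2 hours and 10 minutes = 130 minutes
370 - 130 = 240 minutes
= 4 hours past 12:00 = 4:00

Final answer: 4:00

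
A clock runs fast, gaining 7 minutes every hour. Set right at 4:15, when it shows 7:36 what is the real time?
For every 60 true minutes, the faulty clock advances 67 minutes, so 1 faulty-clock minute corresponds to 60/67 true minutes.
From 4:15 to 7:36 on the faulty dial is 201 minutes.
True elapsed: 201 x 60/67 = 180 minutes = 3 hours.
True time: 4:15 + 3 hours = 7:15.

Final answer: 7:15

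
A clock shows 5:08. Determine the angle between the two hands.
Hour hand position: 5 x 30 + 8 x 0.5 = 154 degrees
Minute hand position: 8 x 6 = 48 degrees
Difference: |154 - 48| = 106 degrees
The angle between the hands is 106 degrees

Final answer: 106 degrees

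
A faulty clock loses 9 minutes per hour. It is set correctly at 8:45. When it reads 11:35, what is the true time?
For every 60 true minutes, the faulty clock advances 51 minutes, so 1 faulty-clock minute corresponds to 60/51 true minutes.
From 8:45 to 11:35 on the faulty dial is 170 minutes.
True elapsed: 170 x 60/51 = 200 minutes = 3 hours and 20 minutes.
True time: 8:45 + 3 hours and 20 minutes = 12:05.

Final answer: 12:05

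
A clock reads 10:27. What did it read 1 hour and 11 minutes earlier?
Starting time: 10:27 = 627 total minutes past 12:00
Subtracting: 1 hour and 11 minutes = 71 minutes
627 - 71 = 556 minutes
= 9 hours and 16 minutes past 12:00 = 9:16

Final answer: 9:16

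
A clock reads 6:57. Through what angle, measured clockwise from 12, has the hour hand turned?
The hour hand moves 30 degrees per hour and 0.5 degrees per minute.
At 6:57: (6) x 30 + 57 x 0.5 = 180 + 28.5 = 208.5 degrees

Final answer: 208.5 degrees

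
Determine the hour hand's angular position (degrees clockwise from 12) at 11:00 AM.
The hour hand moves 30 degrees per hour and 0.5 degrees per minute.
At 11:00: (11) x 30 + 0 x 0.5 = 330 + 0 = 330 degrees

Final answer: 330 degrees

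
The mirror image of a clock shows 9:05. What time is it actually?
Reflection across the vertical (12-6) axis maps a hand at angle A degrees to (360 - A) degrees, which sends a reading of T minutes past 12:00 to (720 - T) minutes past 12:00.
Mirror reads 9:05 = 545 minutes past 12:00.
Actual time: (720 - 545) mod 720 = 175 minutes = 2:55.

Final answer: 2:55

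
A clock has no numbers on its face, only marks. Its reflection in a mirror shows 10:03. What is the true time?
Reflection across the vertical (12-6) axis maps a hand at angle A degrees to (360 - A) degrees, which sends a reading of T minutes past 12:00 to (720 - T) minutes past 12:00.
Mirror reads 10:03 = 603 minutes past 12:00.
Actual time: (720 - 603) mod 720 = 117 minutes = 1:57.

Final answer: 1:57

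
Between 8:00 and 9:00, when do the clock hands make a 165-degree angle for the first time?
At t minutes past 8:00, the hour hand is at 30 x 8 + 0.5t degrees and the minute hand is at 6t degrees.
The smaller angle between them is 165 degrees when |30H - 5.5t| = 165 or |30H - 5.5t| = 195.
With H = 8, solve 30 x 8 - 5.5t = +/- target for each target:
  t = (30 x 8 - 165) / 5.5 = 13.64
  t = (30 x 8 + 165) / 5.5 = 73.64 (outside (0, 60))
  t = (30 x 8 - 195) / 5.5 = 8.18
  t = (30 x 8 + 195) / 5.5 = 79.09 (outside (0, 60))
Valid solutions in (0, 60): {8.18, 13.64} minutes.
The first occurrence is t = 8.18 minutes.
The hands form a 165-degree angle at 8.18 minutes past 8:00.

Final answer: 8.18 minutes past 8:00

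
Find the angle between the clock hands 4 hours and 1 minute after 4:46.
First find the time 4 hours and 1 minute after 4:46.
Total minutes: 4 x 60 + 46 + 4 x 60 + 1 = 527.
527 mod 720 = 527 minutes = 8:47.
Now compute the angle at 8:47:
Hour hand: 8 x 30 + 47 x 0.5 = 263.5 degrees
Minute hand: 47 x 6 = 282 degrees
Difference: |263.5 - 282| = 18.5 degrees
The angle is 18.5 degrees

Final answer: 18.5 degrees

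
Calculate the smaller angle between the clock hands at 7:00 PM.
Hour hand position: 7 x 30 + 0 x 0.5 = 210 degrees
Minute hand position: 0 x 6 = 0 degrees
Difference: |210 - 0| = 210 degrees
Since 210 > 180, the smaller angle is 360 - 210 = 150 degrees

Final answer: 150 degrees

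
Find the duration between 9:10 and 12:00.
From 9:10 to 12:00:
(12 x 60 + 0) - (9 x 60 + 10) = 720 - 550 = 170 minutes
= 2 hours and 50 minutes

Final answer: 2 hours and 50 minutes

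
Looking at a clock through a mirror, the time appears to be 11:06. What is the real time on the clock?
Reflection across the vertical (12-6) axis maps a hand at angle A degrees to (360 - A) degrees, which sends a reading of T minutes past 12:00 to (720 - T) minutes past 12:00.
Mirror reads 11:06 = 666 minutes past 12:00.
Actual time: (720 - 666) mod 720 = 54 minutes = 12:54.

Final answer: 12:54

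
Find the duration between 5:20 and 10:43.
From 5:20 to 10:43:
(10 x 60 + 43) - (5 x 60 + 20) = 643 - 320 = 323 minutes
= 5 hours and 23 minutes

Final answer: 5 hours and 23 minutes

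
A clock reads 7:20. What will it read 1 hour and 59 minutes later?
Starting time: 7:20
Adding 59 minutes to 20 minutes: 20 + 59 = 79 minutes = 1 hour and 19 minutes
Adding 1 hour: 7 + 1 + 1 (carry) = 9
Final time: 9:19

Final answer: 9:19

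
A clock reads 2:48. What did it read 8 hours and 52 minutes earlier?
Starting time: 2:48 = 168 total minutes past 12:00
Subtracting: 8 hours and 52 minutes = 532 minutes
168 - 532 = -364 (negative, add 12 hours = 720) = 356 minutes
= 5 hours and 56 minutes past 12:00 = 5:56

Final answer: 5:56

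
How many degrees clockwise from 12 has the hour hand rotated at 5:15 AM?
The hour hand moves 30 degrees per hour and 0.5 degrees per minute.
At 5:15: (5) x 30 + 15 x 0.5 = 150 + 7.5 = 157.5 degrees

Final answer: 157.5 degrees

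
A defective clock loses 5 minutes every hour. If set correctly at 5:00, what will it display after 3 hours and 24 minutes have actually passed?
For every 60 true minutes, the faulty clock advances 60 - 5 = 55 minutes.
True elapsed: 3 hours and 24 minutes = 204 minutes.
Faulty clock advances: 204 x 55/60 = 187 minutes (drift: 17 minutes behind).
Shown time: 5:00 + 187 minutes = 8:07.

Final answer: 8:07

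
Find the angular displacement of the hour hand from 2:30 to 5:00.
The hour hand moves 0.5 degrees per minute.
Time elapsed: 5:00 - 2:30 = 150 minutes
Angular displacement: 150 x 0.5 = 75 degrees

Final answer: 75 degrees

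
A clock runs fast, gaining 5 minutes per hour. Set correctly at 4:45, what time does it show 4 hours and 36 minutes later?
For every 60 true minutes, the faulty clock advances 60 + 5 = 65 minutes.
True elapsed: 4 hours and 36 minutes = 276 minutes.
Faulty clock advances: 276 x 65/60 = 299 minutes (drift: 23 minutes ahead).
Shown time: 4:45 + 299 minutes = 9:44.

Final answer: 9:44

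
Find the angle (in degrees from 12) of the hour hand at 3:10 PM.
The hour hand moves 30 degrees per hour and 0.5 degrees per minute.
At 3:10: (3) x 30 + 10 x 0.5 = 90 + 5 = 95 degrees

Final answer: 95 degrees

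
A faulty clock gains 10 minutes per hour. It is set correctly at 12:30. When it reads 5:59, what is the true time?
For every 60 true minutes, the faulty clock advances 70 minutes, so 1 faulty-clock minute corresponds to 60/70 true minutes.
From 12:30 to 5:59 on the faulty dial is 329 minutes.
True elapsed: 329 x 60/70 = 282 minutes = 4 hours and 42 minutes.
True time: 12:30 + 4 hours and 42 minutes = 5:12.

Final answer: 5:12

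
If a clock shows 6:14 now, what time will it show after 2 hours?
Starting time: 6:14
Adding 0 minutes to 14 minutes: 14 + 0 = 14 minutes
Adding 2 hours: 6 + 2 = 8
Final time: 8:14

Final answer: 8:14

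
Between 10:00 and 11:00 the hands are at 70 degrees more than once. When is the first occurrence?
At t minutes past 10:00, the hour hand is at 30 x 10 + 0.5t degrees and the minute hand is at 6t degrees.
The smaller angle between them is 70 degrees when |30H - 5.5t| = 70 or |30H - 5.5t| = 290.
With H = 10, solve 30 x 10 - 5.5t = +/- target for each target:
  t = (30 x 10 - 70) / 5.5 = 41.82
  t = (30 x 10 + 70) / 5.5 = 67.27 (outside (0, 60))
  t = (30 x 10 - 290) / 5.5 = 1.82
  t = (30 x 10 + 290) / 5.5 = 107.27 (outside (0, 60))
Valid solutions in (0, 60): {1.82, 41.82} minutes.
The first occurrence is t = 1.82 minutes.
The hands form a 70-degree angle at 1.82 minutes past 10:00.

Final answer: 1.82 minutes past 10:00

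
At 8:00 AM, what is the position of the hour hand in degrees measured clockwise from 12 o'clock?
The hour hand moves 30 degrees per hour and 0.5 degrees per minute.
At 8:00: (8) x 30 + 0 x 0.5 = 240 + 0 = 240 degrees

Final answer: 240 degrees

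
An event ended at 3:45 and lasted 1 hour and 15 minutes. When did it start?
Starting time: 3:45 = 225 total minutes past 12:00
Subtracting: 1 hour and 15 minutes = 75 minutes
225 - 75 = 150 minutes
= 2 hours and 30 minutes past 12:00 = 2:30

Final answer: 2:30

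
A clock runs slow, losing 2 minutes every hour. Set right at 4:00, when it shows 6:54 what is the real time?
For every 60 true minutes, the faulty clock advances 58 minutes, so 1 faulty-clock minute corresponds to 60/58 true minutes.
From 4:00 to 6:54 on the faulty dial is 174 minutes.
True elapsed: 174 x 60/58 = 180 minutes = 3 hours.
True time: 4:00 + 3 hours = 7:00.

Final answer: 7:00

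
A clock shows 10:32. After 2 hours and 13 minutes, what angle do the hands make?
First find the time 2 hours and 13 minutes after 10:32.
Total minutes: 10 x 60 + 32 + 2 x 60 + 13 = 765.
765 mod 720 = 45 minutes = 12:45.
Now compute the angle at 12:45:
Hour hand: 0 x 30 + 45 x 0.5 = 22.5 degrees
Minute hand: 45 x 6 = 270 degrees
Difference: |22.5 - 270| = 247.5 degrees
Smaller angle: 360 - 247.5 = 112.5 degrees

Final answer: 112.5 degrees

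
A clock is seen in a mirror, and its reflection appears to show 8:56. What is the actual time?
Reflection across the vertical (12-6) axis maps a hand at angle A degrees to (360 - A) degrees, which sends a reading of T minutes past 12:00 to (720 - T) minutes past 12:00.
Mirror reads 8:56 = 536 minutes past 12:00.
Actual time: (720 - 536) mod 720 = 184 minutes = 3:04.

Final answer: 3:04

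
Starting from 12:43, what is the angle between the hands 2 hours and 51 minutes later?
First find the time 2 hours and 51 minutes after 12:43.
Total minutes: 12 x 60 + 43 + 2 x 60 + 51 = 934.
934 mod 720 = 214 minutes = 3:34.
Now compute the angle at 3:34:
Hour hand: 3 x 30 + 34 x 0.5 = 107 degrees
Minute hand: 34 x 6 = 204 degrees
Difference: |107 - 204| = 97 degrees
The angle is 97 degrees

Final answer: 97 degrees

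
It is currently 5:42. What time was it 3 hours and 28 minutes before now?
Starting time: 5:42 = 342 total minutes past 12:00
Subtracting: 3 hours and 28 minutes = 208 minutes
342 - 208 = 134 minutes
= 2 hours and 14 minutes past 12:00 = 2:14

Final answer: 2:14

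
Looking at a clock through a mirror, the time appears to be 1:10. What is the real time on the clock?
Reflection across the vertical (12-6) axis maps a hand at angle A degrees to (360 - A) degrees, which sends a reading of T minutes past 12:00 to (720 - T) minutes past 12:00.
Mirror reads 1:10 = 70 minutes past 12:00.
Actual time: (720 - 70) mod 720 = 650 minutes = 10:50.

Final answer: 10:50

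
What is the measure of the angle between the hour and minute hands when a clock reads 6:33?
Hour hand position: 6 x 30 + 33 x 0.5 = 196.5 degrees
Minute hand position: 33 x 6 = 198 degrees
Difference: |196.5 - 198| = 1.5 degrees
The angle between the hands is 1.5 degrees

Final answer: 1.5 degrees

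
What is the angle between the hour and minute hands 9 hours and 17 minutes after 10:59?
First find the time 9 hours and 17 minutes after 10:59.
Total minutes: 10 x 60 + 59 + 9 x 60 + 17 = 1216.
1216 mod 720 = 496 minutes = 8:16.
Now compute the angle at 8:16:
Hour hand: 8 x 30 + 16 x 0.5 = 248 degrees
Minute hand: 16 x 6 = 96 degrees
Difference: |248 - 96| = 152 degrees
The angle is 152 degrees

Final answer: 152 degrees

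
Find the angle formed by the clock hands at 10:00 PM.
Hour hand position: 10 x 30 + 0 x 0.5 = 300 degrees
Minute hand position: 0 x 6 = 0 degrees
Difference: |300 - 0| = 300 degrees
Since 300 > 180, the smaller angle is 360 - 300 = 60 degrees

Final answer: 60 degrees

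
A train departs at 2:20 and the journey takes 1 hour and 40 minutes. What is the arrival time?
Starting time: 2:20
Adding 40 minutes to 20 minutes: 20 + 40 = 60 minutes = 1 hour
Adding 1 hour: 2 + 1 + 1 (carry) = 4
Final time: 4:00

Final answer: 4:00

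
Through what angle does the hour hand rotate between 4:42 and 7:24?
The hour hand moves 0.5 degrees per minute.
Time elapsed: 7:24 - 4:42 = 162 minutes
Angular displacement: 162 x 0.5 = 81 degrees

Final answer: 81 degrees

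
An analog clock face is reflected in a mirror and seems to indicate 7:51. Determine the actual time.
Reflection across the vertical (12-6) axis maps a hand at angle A degrees to (360 - A) degrees, which sends a reading of T minutes past 12:00 to (720 - T) minutes past 12:00.
Mirror reads 7:51 = 471 minutes past 12:00.
Actual time: (720 - 471) mod 720 = 249 minutes = 4:09.

Final answer: 4:09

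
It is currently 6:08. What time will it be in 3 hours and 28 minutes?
Starting time: 6:08
Adding 28 minutes to 8 minutes: 8 + 28 = 36 minutes
Adding 3 hours: 6 + 3 = 9
Final time: 9:36

Final answer: 9:36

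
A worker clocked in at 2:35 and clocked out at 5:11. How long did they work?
From 2:35 to 5:11:
(5 x 60 + 11) - (2 x 60 + 35) = 311 - 155 = 156 minutes
= 2 hours and 36 minutes

Final answer: 2 hours and 36 minutes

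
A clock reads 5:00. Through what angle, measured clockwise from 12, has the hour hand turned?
The hour hand moves 30 degrees per hour and 0.5 degrees per minute.
At 5:00: (5) x 30 + 0 x 0.5 = 150 + 0 = 150 degrees

Final answer: 150 degrees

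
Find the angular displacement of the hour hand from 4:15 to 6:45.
The hour hand moves 0.5 degrees per minute.
Time elapsed: 6:45 - 4:15 = 150 minutes
Angular displacement: 150 x 0.5 = 75 degrees

Final answer: 75 degrees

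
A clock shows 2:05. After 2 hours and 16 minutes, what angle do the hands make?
First find the time 2 hours and 16 minutes after 2:05.
Total minutes: 2 x 60 + 5 + 2 x 60 + 16 = 261.
261 mod 720 = 261 minutes = 4:21.
Now compute the angle at 4:21:
Hour hand: 4 x 30 + 21 x 0.5 = 130.5 degrees
Minute hand: 21 x 6 = 126 degrees
Difference: |130.5 - 126| = 4.5 degrees
The angle is 4.5 degrees

Final answer: 4.5 degrees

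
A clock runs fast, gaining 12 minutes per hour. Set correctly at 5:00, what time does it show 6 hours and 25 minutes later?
For every 60 true minutes, the faulty clock advances 60 + 12 = 72 minutes.
True elapsed: 6 hours and 25 minutes = 385 minutes.
Faulty clock advances: 385 x 72/60 = 462 minutes (drift: 77 minutes ahead).
Shown time: 5:00 + 462 minutes = 12:42.

Final answer: 12:42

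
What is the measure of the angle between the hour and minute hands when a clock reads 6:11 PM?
Hour hand position: 6 x 30 + 11 x 0.5 = 185.5 degrees
Minute hand position: 11 x 6 = 66 degrees
Difference: |185.5 - 66| = 119.5 degrees
The angle between the hands is 119.5 degrees

Final answer: 119.5 degrees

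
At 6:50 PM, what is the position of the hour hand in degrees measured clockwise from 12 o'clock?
The hour hand moves 30 degrees per hour and 0.5 degrees per minute.
At 6:50: (6) x 30 + 50 x 0.5 = 180 + 25 = 205 degrees

Final answer: 205 degrees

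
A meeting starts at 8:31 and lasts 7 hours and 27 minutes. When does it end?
Starting time: 8:31
Adding 27 minutes to 31 minutes: 31 + 27 = 58 minutes
Adding 7 hours: 8 + 7 = 15 - 12 = 3
Final time: 3:58

Final answer: 3:58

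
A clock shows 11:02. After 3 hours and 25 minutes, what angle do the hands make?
First find the time 3 hours and 25 minutes after 11:02.
Total minutes: 11 x 60 + 2 + 3 x 60 + 25 = 867.
867 mod 720 = 147 minutes = 2:27.
Now compute the angle at 2:27:
Hour hand: 2 x 30 + 27 x 0.5 = 73.5 degrees
Minute hand: 27 x 6 = 162 degrees
Difference: |73.5 - 162| = 88.5 degrees
The angle is 88.5 degrees

Final answer: 88.5 degrees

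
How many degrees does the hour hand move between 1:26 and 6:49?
The hour hand moves 0.5 degrees per minute.
Time elapsed: 6:49 - 1:26 = 323 minutes
Angular displacement: 323 x 0.5 = 161.5 degrees

Final answer: 161.5 degrees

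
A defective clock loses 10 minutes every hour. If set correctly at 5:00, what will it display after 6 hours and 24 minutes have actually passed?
For every 60 true minutes, the faulty clock advances 60 - 10 = 50 minutes.
True elapsed: 6 hours and 24 minutes = 384 minutes.
Faulty clock advances: 384 x 50/60 = 320 minutes (drift: 64 minutes behind).
Shown time: 5:00 + 320 minutes = 10:20.

Final answer: 10:20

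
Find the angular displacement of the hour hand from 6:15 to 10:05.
The hour hand moves 0.5 degrees per minute.
Time elapsed: 10:05 - 6:15 = 230 minutes
Angular displacement: 230 x 0.5 = 115 degrees

Final answer: 115 degrees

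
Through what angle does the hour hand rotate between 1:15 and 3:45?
The hour hand moves 0.5 degrees per minute.
Time elapsed: 3:45 - 1:15 = 150 minutes
Angular displacement: 150 x 0.5 = 75 degrees

Final answer: 75 degrees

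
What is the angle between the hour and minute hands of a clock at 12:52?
Hour hand position: 0 x 30 + 52 x 0.5 = 26 degrees
Minute hand position: 52 x 6 = 312 degrees
Difference: |26 - 312| = 286 degrees
Since 286 > 180, the smaller angle is 360 - 286 = 74 degrees

Final answer: 74 degrees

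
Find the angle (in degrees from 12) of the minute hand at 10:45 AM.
The minute hand moves 6 degrees per minute.
At 10:45: 45 x 6 = 270 degrees

Final answer: 270 degrees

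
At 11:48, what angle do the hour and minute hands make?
Hour hand position: 11 x 30 + 48 x 0.5 = 354 degrees
Minute hand position: 48 x 6 = 288 degrees
Difference: |354 - 288| = 66 degrees
The angle between the hands is 66 degrees

Final answer: 66 degrees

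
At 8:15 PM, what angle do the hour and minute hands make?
Hour hand position: 8 x 30 + 15 x 0.5 = 247.5 degrees
Minute hand position: 15 x 6 = 90 degrees
Difference: |247.5 - 90| = 157.5 degrees
The angle between the hands is 157.5 degrees

Final answer: 157.5 degrees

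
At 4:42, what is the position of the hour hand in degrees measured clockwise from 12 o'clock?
The hour hand moves 30 degrees per hour and 0.5 degrees per minute.
At 4:42: (4) x 30 + 42 x 0.5 = 120 + 21 = 141 degrees

Final answer: 141 degrees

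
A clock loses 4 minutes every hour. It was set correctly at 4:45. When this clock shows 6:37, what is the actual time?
For every 60 true minutes, the faulty clock advances 56 minutes, so 1 faulty-clock minute corresponds to 60/56 true minutes.
From 4:45 to 6:37 on the faulty dial is 112 minutes.
True elapsed: 112 x 60/56 = 120 minutes = 2 hours.
True time: 4:45 + 2 hours = 6:45.

Final answer: 6:45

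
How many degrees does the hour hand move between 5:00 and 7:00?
The hour hand moves 0.5 degrees per minute.
Time elapsed: 7:00 - 5:00 = 120 minutes
Angular displacement: 120 x 0.5 = 60 degrees

Final answer: 60 degrees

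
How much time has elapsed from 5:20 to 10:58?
From 5:20 to 10:58:
(10 x 60 + 58) - (5 x 60 + 20) = 658 - 320 = 338 minutes
= 5 hours and 38 minutes

Final answer: 5 hours and 38 minutes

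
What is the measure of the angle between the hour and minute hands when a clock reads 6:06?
Hour hand position: 6 x 30 + 6 x 0.5 = 183 degrees
Minute hand position: 6 x 6 = 36 degrees
Difference: |183 - 36| = 147 degrees
The angle between the hands is 147 degrees

Final answer: 147 degrees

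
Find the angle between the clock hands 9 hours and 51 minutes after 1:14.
First find the time 9 hours and 51 minutes after 1:14.
Total minutes: 1 x 60 + 14 + 9 x 60 + 51 = 665.
665 mod 720 = 665 minutes = 11:05.
Now compute the angle at 11:05:
Hour hand: 11 x 30 + 5 x 0.5 = 332.5 degrees
Minute hand: 5 x 6 = 30 degrees
Difference: |332.5 - 30| = 302.5 degrees
Smaller angle: 360 - 302.5 = 57.5 degrees

Final answer: 57.5 degrees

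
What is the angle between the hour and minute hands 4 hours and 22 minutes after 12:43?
First find the time 4 hours and 22 minutes after 12:43.
Total minutes: 12 x 60 + 43 + 4 x 60 + 22 = 1025.
1025 mod 720 = 305 minutes = 5:05.
Now compute the angle at 5:05:
Hour hand: 5 x 30 + 5 x 0.5 = 152.5 degrees
Minute hand: 5 x 6 = 30 degrees
Difference: |152.5 - 30| = 122.5 degrees
The angle is 122.5 degrees

Final answer: 122.5 degrees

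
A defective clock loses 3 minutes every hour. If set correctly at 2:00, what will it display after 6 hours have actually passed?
For every 60 true minutes, the faulty clock advances 60 - 3 = 57 minutes.
True elapsed: 6 hours = 360 minutes.
Faulty clock advances: 360 x 57/60 = 342 minutes (drift: 18 minutes behind).
Shown time: 2:00 + 342 minutes = 7:42.

Final answer: 7:42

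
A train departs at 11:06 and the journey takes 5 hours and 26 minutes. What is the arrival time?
Starting time: 11:06
Adding 26 minutes to 6 minutes: 6 + 26 = 32 minutes
Adding 5 hours: 11 + 5 = 16 - 12 = 4
Final time: 4:32

Final answer: 4:32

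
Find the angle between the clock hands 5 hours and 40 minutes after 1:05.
First find the time 5 hours and 40 minutes after 1:05.
Total minutes: 1 x 60 + 5 + 5 x 60 + 40 = 405.
405 mod 720 = 405 minutes = 6:45.
Now compute the angle at 6:45:
Hour hand: 6 x 30 + 45 x 0.5 = 202.5 degrees
Minute hand: 45 x 6 = 270 degrees
Difference: |202.5 - 270| = 67.5 degrees
The angle is 67.5 degrees

Final answer: 67.5 degrees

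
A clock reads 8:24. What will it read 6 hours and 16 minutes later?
Starting time: 8:24
Adding 16 minutes to 24 minutes: 24 + 16 = 40 minutes
Adding 6 hours: 8 + 6 = 14 - 12 = 2
Final time: 2:40

Final answer: 2:40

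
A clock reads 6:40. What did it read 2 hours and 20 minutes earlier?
Starting time: 6:40 = 400 total minutes past 12:00
Subtracting: 2 hours and 20 minutes = 140 minutes
400 - 140 = 260 minutes
= 4 hours and 20 minutes past 12:00 = 4:20

Final answer: 4:20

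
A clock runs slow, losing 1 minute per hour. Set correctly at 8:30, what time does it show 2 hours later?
For every 60 true minutes, the faulty clock advances 60 - 1 = 59 minutes.
True elapsed: 2 hours = 120 minutes.
Faulty clock advances: 120 x 59/60 = 118 minutes (drift: 2 minutes behind).
Shown time: 8:30 + 118 minutes = 10:28.

Final answer: 10:28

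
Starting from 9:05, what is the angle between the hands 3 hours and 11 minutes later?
First find the time 3 hours and 11 minutes after 9:05.
Total minutes: 9 x 60 + 5 + 3 x 60 + 11 = 736.
736 mod 720 = 16 minutes = 12:16.
Now compute the angle at 12:16:
Hour hand: 0 x 30 + 16 x 0.5 = 8 degrees
Minute hand: 16 x 6 = 96 degrees
Difference: |8 - 96| = 88 degrees
The angle is 88 degrees

Final answer: 88 degrees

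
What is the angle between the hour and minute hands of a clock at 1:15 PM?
Hour hand position: 1 x 30 + 15 x 0.5 = 37.5 degrees
Minute hand position: 15 x 6 = 90 degrees
Difference: |37.5 - 90| = 52.5 degrees
The angle between the hands is 52.5 degrees

Final answer: 52.5 degrees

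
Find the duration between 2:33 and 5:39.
From 2:33 to 5:39:
(5 x 60 + 39) - (2 x 60 + 33) = 339 - 153 = 186 minutes
= 3 hours and 6 minutes

Final answer: 3 hours and 6 minutes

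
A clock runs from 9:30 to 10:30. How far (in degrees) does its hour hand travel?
The hour hand moves 0.5 degrees per minute.
Time elapsed: 10:30 - 9:30 = 60 minutes
Angular displacement: 60 x 0.5 = 30 degrees

Final answer: 30 degrees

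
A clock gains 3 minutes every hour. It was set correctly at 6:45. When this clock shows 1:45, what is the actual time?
For every 60 true minutes, the faulty clock advances 63 minutes, so 1 faulty-clock minute corresponds to 60/63 true minutes.
From 6:45 to 1:45 on the faulty dial is 420 minutes.
True elapsed: 420 x 60/63 = 400 minutes = 6 hours and 40 minutes.
True time: 6:45 + 6 hours and 40 minutes = 1:25.

Final answer: 1:25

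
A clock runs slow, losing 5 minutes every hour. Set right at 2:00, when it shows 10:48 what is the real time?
For every 60 true minutes, the faulty clock advances 55 minutes, so 1 faulty-clock minute corresponds to 60/55 true minutes.
From 2:00 to 10:48 on the faulty dial is 528 minutes.
True elapsed: 528 x 60/55 = 576 minutes = 9 hours and 36 minutes.
True time: 2:00 + 9 hours and 36 minutes = 11:36.

Final answer: 11:36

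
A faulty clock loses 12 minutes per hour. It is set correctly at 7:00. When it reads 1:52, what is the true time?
For every 60 true minutes, the faulty clock advances 48 minutes, so 1 faulty-clock minute corresponds to 60/48 true minutes.
From 7:00 to 1:52 on the faulty dial is 412 minutes.
True elapsed: 412 x 60/48 = 515 minutes = 8 hours and 35 minutes.
True time: 7:00 + 8 hours and 35 minutes = 3:35.

Final answer: 3:35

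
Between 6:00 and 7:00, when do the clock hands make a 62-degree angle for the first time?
At t minutes past 6:00, the hour hand is at 30 x 6 + 0.5t degrees and the minute hand is at 6t degrees.
The smaller angle between them is 62 degrees when |30H - 5.5t| = 62 or |30H - 5.5t| = 298.
With H = 6, solve 30 x 6 - 5.5t = +/- target for each target:
  t = (30 x 6 - 62) / 5.5 = 21.45
  t = (30 x 6 + 62) / 5.5 = 44
  t = (30 x 6 - 298) / 5.5 = -21.45 (outside (0, 60))
  t = (30 x 6 + 298) / 5.5 = 86.91 (outside (0, 60))
Valid solutions in (0, 60): {21.45, 44} minutes.
The first occurrence is t = 21.45 minutes.
The hands form a 62-degree angle at 21.45 minutes past 6:00.

Final answer: 21.45 minutes past 6:00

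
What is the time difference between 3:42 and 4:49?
From 3:42 to 4:49:
(4 x 60 + 49) - (3 x 60 + 42) = 289 - 222 = 67 minutes
= 1 hour and 7 minutes

Final answer: 1 hour and 7 minutes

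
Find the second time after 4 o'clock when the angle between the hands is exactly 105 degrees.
At t minutes past 4:00, the hour hand is at 30 x 4 + 0.5t degrees and the minute hand is at 6t degrees.
The smaller angle between them is 105 degrees when |30H - 5.5t| = 105 or |30H - 5.5t| = 255.
With H = 4, solve 30 x 4 - 5.5t = +/- target for each target:
  t = (30 x 4 - 105) / 5.5 = 2.73
  t = (30 x 4 + 105) / 5.5 = 40.91
  t = (30 x 4 - 255) / 5.5 = -24.55 (outside (0, 60))
  t = (30 x 4 + 255) / 5.5 = 68.18 (outside (0, 60))
Valid solutions in (0, 60): {2.73, 40.91} minutes.
The second occurrence is t = 40.91 minutes.
The hands form a 105-degree angle at 40.91 minutes past 4:00.

Final answer: 40.91 minutes past 4:00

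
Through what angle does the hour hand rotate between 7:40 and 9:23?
The hour hand moves 0.5 degrees per minute.
Time elapsed: 9:23 - 7:40 = 103 minutes
Angular displacement: 103 x 0.5 = 51.5 degrees

Final answer: 51.5 degrees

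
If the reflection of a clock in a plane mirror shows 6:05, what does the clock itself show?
Reflection across the vertical (12-6) axis maps a hand at angle A degrees to (360 - A) degrees, which sends a reading of T minutes past 12:00 to (720 - T) minutes past 12:00.
Mirror reads 6:05 = 365 minutes past 12:00.
Actual time: (720 - 365) mod 720 = 355 minutes = 5:55.

Final answer: 5:55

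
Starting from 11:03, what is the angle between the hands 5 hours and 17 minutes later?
First find the time 5 hours and 17 minutes after 11:03.
Total minutes: 11 x 60 + 3 + 5 x 60 + 17 = 980.
980 mod 720 = 260 minutes = 4:20.
Now compute the angle at 4:20:
Hour hand: 4 x 30 + 20 x 0.5 = 130 degrees
Minute hand: 20 x 6 = 120 degrees
Difference: |130 - 120| = 10 degrees
The angle is 10 degrees

Final answer: 10 degrees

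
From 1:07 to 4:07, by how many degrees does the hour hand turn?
The hour hand moves 0.5 degrees per minute.
Time elapsed: 4:07 - 1:07 = 180 minutes
Angular displacement: 180 x 0.5 = 90 degrees

Final answer: 90 degrees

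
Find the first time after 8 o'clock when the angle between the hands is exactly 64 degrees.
At t minutes past 8:00, the hour hand is at 30 x 8 + 0.5t degrees and the minute hand is at 6t degrees.
The smaller angle between them is 64 degrees when |30H - 5.5t| = 64 or |30H - 5.5t| = 296.
With H = 8, solve 30 x 8 - 5.5t = +/- target for each target:
  t = (30 x 8 - 64) / 5.5 = 32
  t = (30 x 8 + 64) / 5.5 = 55.27
  t = (30 x 8 - 296) / 5.5 = -10.18 (outside (0, 60))
  t = (30 x 8 + 296) / 5.5 = 97.45 (outside (0, 60))
Valid solutions in (0, 60): {32, 55.27} minutes.
The first occurrence is t = 32 minutes.
The hands form a 64-degree angle at 32 minutes past 8:00.

Final answer: 32 minutes past 8:00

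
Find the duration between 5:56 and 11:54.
From 5:56 to 11:54:
(11 x 60 + 54) - (5 x 60 + 56) = 714 - 356 = 358 minutes
= 5 hours and 58 minutes

Final answer: 5 hours and 58 minutes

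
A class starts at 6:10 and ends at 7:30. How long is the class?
From 6:10 to 7:30:
(7 x 60 + 30) - (6 x 60 + 10) = 450 - 370 = 80 minutes
= 1 hour and 20 minutes

Final answer: 1 hour and 20 minutes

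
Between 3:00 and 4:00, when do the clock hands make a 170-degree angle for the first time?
At t minutes past 3:00, the hour hand is at 30 x 3 + 0.5t degrees and the minute hand is at 6t degrees.
The smaller angle between them is 170 degrees when |30H - 5.5t| = 170 or |30H - 5.5t| = 190.
With H = 3, solve 30 x 3 - 5.5t = +/- target for each target:
  t = (30 x 3 - 170) / 5.5 = -14.55 (outside (0, 60))
  t = (30 x 3 + 170) / 5.5 = 47.27
  t = (30 x 3 - 190) / 5.5 = -18.18 (outside (0, 60))
  t = (30 x 3 + 190) / 5.5 = 50.91
Valid solutions in (0, 60): {47.27, 50.91} minutes.
The first occurrence is t = 47.27 minutes.
The hands form a 170-degree angle at 47.27 minutes past 3:00.

Final answer: 47.27 minutes past 3:00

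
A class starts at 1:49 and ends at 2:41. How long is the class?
From 1:49 to 2:41:
(2 x 60 + 41) - (1 x 60 + 49) = 161 - 109 = 52 minutes
= 52 minutes

Final answer: 52 minutes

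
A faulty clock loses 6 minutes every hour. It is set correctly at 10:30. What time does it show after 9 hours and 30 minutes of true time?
For every 60 true minutes, the faulty clock advances 60 - 6 = 54 minutes.
True elapsed: 9 hours and 30 minutes = 570 minutes.
Faulty clock advances: 570 x 54/60 = 513 minutes (drift: 57 minutes behind).
Shown time: 10:30 + 513 minutes = 7:03.

Final answer: 7:03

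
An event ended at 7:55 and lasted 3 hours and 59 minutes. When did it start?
Starting time: 7:55 = 475 total minutes past 12:00
Subtracting: 3 hours and 59 minutes = 239 minutes
475 - 239 = 236 minutes
= 3 hours and 56 minutes past 12:00 = 3:56

Final answer: 3:56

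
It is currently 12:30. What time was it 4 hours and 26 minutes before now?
Starting time: 12:30 = 30 total minutes past 12:00
Subtracting: 4 hours and 26 minutes = 266 minutes
30 - 266 = -236 (negative, add 12 hours = 720) = 484 minutes
= 8 hours and 4 minutes past 12:00 = 8:04

Final answer: 8:04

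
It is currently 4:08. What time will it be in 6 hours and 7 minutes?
Starting time: 4:08
Adding 7 minutes to 8 minutes: 8 + 7 = 15 minutes
Adding 6 hours: 4 + 6 = 10
Final time: 10:15

Final answer: 10:15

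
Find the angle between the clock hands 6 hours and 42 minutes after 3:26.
First find the time 6 hours and 42 minutes after 3:26.
Total minutes: 3 x 60 + 26 + 6 x 60 + 42 = 608.
608 mod 720 = 608 minutes = 10:08.
Now compute the angle at 10:08:
Hour hand: 10 x 30 + 8 x 0.5 = 304 degrees
Minute hand: 8 x 6 = 48 degrees
Difference: |304 - 48| = 256 degrees
Smaller angle: 360 - 256 = 104 degrees

Final answer: 104 degrees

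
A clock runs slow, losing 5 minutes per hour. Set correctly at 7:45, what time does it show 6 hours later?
For every 60 true minutes, the faulty clock advances 60 - 5 = 55 minutes.
True elapsed: 6 hours = 360 minutes.
Faulty clock advances: 360 x 55/60 = 330 minutes (drift: 30 minutes behind).
Shown time: 7:45 + 330 minutes = 1:15.

Final answer: 1:15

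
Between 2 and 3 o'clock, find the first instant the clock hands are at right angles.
At t minutes past 2:00, the hour hand is at 30 x 2 + 0.5t degrees and the minute hand is at 6t degrees.
The smaller angle between them is 90 degrees when |30H - 5.5t| = 90 or |30H - 5.5t| = 270.
With H = 2, solve 30 x 2 - 5.5t = +/- target for each target:
  t = (30 x 2 - 90) / 5.5 = -5.45 (outside (0, 60))
  t = (30 x 2 + 90) / 5.5 = 27.27
  t = (30 x 2 - 270) / 5.5 = -38.18 (outside (0, 60))
  t = (30 x 2 + 270) / 5.5 = 60 (outside (0, 60))
Valid solutions in (0, 60): {27.27} minutes.
First occurrence: t = 27.27 minutes.
The hands are at right angles at 27.27 minutes past 2:00.

Final answer: 27.27 minutes past 2:00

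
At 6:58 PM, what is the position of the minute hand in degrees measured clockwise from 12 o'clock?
The minute hand moves 6 degrees per minute.
At 6:58: 58 x 6 = 348 degrees

Final answer: 348 degrees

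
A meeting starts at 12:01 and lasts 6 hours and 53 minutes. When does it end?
Starting time: 12:01
Adding 53 minutes to 1 minute: 1 + 53 = 54 minutes
Adding 6 hours: 12 + 6 = 18 - 12 = 6
Final time: 6:54

Final answer: 6:54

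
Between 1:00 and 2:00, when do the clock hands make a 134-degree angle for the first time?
At t minutes past 1:00, the hour hand is at 30 x 1 + 0.5t degrees and the minute hand is at 6t degrees.
The smaller angle between them is 134 degrees when |30H - 5.5t| = 134 or |30H - 5.5t| = 226.
With H = 1, solve 30 x 1 - 5.5t = +/- target for each target:
  t = (30 x 1 - 134) / 5.5 = -18.91 (outside (0, 60))
  t = (30 x 1 + 134) / 5.5 = 29.82
  t = (30 x 1 - 226) / 5.5 = -35.64 (outside (0, 60))
  t = (30 x 1 + 226) / 5.5 = 46.55
Valid solutions in (0, 60): {29.82, 46.55} minutes.
The first occurrence is t = 29.82 minutes.
The hands form a 134-degree angle at 29.82 minutes past 1:00.

Final answer: 29.82 minutes past 1:00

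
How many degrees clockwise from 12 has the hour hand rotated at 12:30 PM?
The hour hand moves 30 degrees per hour and 0.5 degrees per minute.
At 12:30: (0) x 30 + 30 x 0.5 = 0 + 15 = 15 degrees

Final answer: 15 degrees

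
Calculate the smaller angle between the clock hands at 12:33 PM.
Hour hand position: 0 x 30 + 33 x 0.5 = 16.5 degrees
Minute hand position: 33 x 6 = 198 degrees
Difference: |16.5 - 198| = 181.5 degrees
Since 181.5 > 180, the smaller angle is 360 - 181.5 = 178.5 degrees

Final answer: 178.5 degrees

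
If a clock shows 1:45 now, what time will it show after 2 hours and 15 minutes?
Starting time: 1:45
Adding 15 minutes to 45 minutes: 45 + 15 = 60 minutes = 1 hour
Adding 2 hours: 1 + 2 + 1 (carry) = 4
Final time: 4:00

Final answer: 4:00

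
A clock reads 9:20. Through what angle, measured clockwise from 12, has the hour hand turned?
The hour hand moves 30 degrees per hour and 0.5 degrees per minute.
At 9:20: (9) x 30 + 20 x 0.5 = 270 + 10 = 280 degrees

Final answer: 280 degrees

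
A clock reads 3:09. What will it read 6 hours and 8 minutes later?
Starting time: 3:09
Adding 8 minutes to 9 minutes: 9 + 8 = 17 minutes
Adding 6 hours: 3 + 6 = 9
Final time: 9:17

Final answer: 9:17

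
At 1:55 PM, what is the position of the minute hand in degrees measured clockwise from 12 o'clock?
The minute hand moves 6 degrees per minute.
At 1:55: 55 x 6 = 330 degrees

Final answer: 330 degrees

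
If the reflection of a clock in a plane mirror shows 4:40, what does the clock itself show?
Reflection across the vertical (12-6) axis maps a hand at angle A degrees to (360 - A) degrees, which sends a reading of T minutes past 12:00 to (720 - T) minutes past 12:00.
Mirror reads 4:40 = 280 minutes past 12:00.
Actual time: (720 - 280) mod 720 = 440 minutes = 7:20.

Final answer: 7:20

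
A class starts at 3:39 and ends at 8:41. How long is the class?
From 3:39 to 8:41:
(8 x 60 + 41) - (3 x 60 + 39) = 521 - 219 = 302 minutes
= 5 hours and 2 minutes

Final answer: 5 hours and 2 minutes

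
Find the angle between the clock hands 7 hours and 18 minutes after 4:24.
First find the time 7 hours and 18 minutes after 4:24.
Total minutes: 4 x 60 + 24 + 7 x 60 + 18 = 702.
702 mod 720 = 702 minutes = 11:42.
Now compute the angle at 11:42:
Hour hand: 11 x 30 + 42 x 0.5 = 351 degrees
Minute hand: 42 x 6 = 252 degrees
Difference: |351 - 252| = 99 degrees
The angle is 99 degrees

Final answer: 99 degrees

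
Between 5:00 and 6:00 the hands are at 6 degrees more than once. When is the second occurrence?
At t minutes past 5:00, the hour hand is at 30 x 5 + 0.5t degrees and the minute hand is at 6t degrees.
The smaller angle between them is 6 degrees when |30H - 5.5t| = 6 or |30H - 5.5t| = 354.
With H = 5, solve 30 x 5 - 5.5t = +/- target for each target:
  t = (30 x 5 - 6) / 5.5 = 26.18
  t = (30 x 5 + 6) / 5.5 = 28.36
  t = (30 x 5 - 354) / 5.5 = -37.09 (outside (0, 60))
  t = (30 x 5 + 354) / 5.5 = 91.64 (outside (0, 60))
Valid solutions in (0, 60): {26.18, 28.36} minutes.
The second occurrence is t = 28.36 minutes.
The hands form a 6-degree angle at 28.36 minutes past 5:00.

Final answer: 28.36 minutes past 5:00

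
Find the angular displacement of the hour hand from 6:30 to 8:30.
The hour hand moves 0.5 degrees per minute.
Time elapsed: 8:30 - 6:30 = 120 minutes
Angular displacement: 120 x 0.5 = 60 degrees

Final answer: 60 degrees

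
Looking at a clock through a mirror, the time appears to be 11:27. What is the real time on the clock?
Reflection across the vertical (12-6) axis maps a hand at angle A degrees to (360 - A) degrees, which sends a reading of T minutes past 12:00 to (720 - T) minutes past 12:00.
Mirror reads 11:27 = 687 minutes past 12:00.
Actual time: (720 - 687) mod 720 = 33 minutes = 12:33.

Final answer: 12:33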